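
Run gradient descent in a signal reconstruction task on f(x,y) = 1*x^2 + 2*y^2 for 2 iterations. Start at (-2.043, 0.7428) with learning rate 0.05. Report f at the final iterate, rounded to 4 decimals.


Gradient descent on f(x,y) = 1*x^2 + 2*y^2.
Starting point: (-2.043, 0.7428), alpha = 0.05
Step 1: grad_x = 2*1*-2.043 = -4.086, grad_y = 2*2*0.7428 = 2.9712
  x_1 = -2.043 - 0.05*-4.086 = -1.8387
  y_1 = 0.7428 - 0.05*2.9712 = 0.5942
Step 2: grad_x = 2*1*-1.8387 = -3.6774, grad_y = 2*2*0.5942 = 2.377
  x_2 = -1.8387 - 0.05*-3.6774 = -1.6548
  y_2 = 0.5942 - 0.05*2.377 = 0.4754
f(-1.6548, 0.4754) = 1*(-1.6548)^2 + 2*0.4754^2 = 3.1905


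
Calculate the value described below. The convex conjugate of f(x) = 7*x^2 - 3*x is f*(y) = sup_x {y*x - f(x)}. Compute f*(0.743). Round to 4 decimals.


f*(y) = sup_x {y*x - a*x^2 - b*x} = sup_x {(y-b)*x - a*x^2}
FOC: (y - b) - 2a*x = 0 => x* = (y - b)/(2a)
x* = (0.743 + 3)/(2*7) = 0.2674
f*(0.743) = (y-b)^2/(4a) = (0.743 + 3)^2/(4*7)
= 14.01/28 = 0.5004


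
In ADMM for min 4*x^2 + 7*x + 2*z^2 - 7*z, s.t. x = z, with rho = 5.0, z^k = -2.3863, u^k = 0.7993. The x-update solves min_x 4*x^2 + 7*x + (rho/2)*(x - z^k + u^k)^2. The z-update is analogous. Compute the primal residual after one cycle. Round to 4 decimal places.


ADMM iteration with rho = 5.0, z^k = -2.3863, u^k = 0.7993
Step 1: x-update.
Minimize 4*x^2 + 7*x + (5.0/2)*(x + 2.3863 + 0.7993)^2
FOC: (2*4 + 5.0)*x = -7 + 5.0*(-2.3863 - 0.7993)
x^{k+1} = -1.7637
Step 2: z-update.
Minimize 2*z^2 - 7*z + (5.0/2)*(-1.7637 - z + 0.7993)^2
FOC: (2*2 + 5.0)*z = 7 + 5.0*(-1.7637 + 0.7993)
z^{k+1} = 0.242
Step 3: u-update.
u^{k+1} = 0.7993 - 1.7637 - 0.242 = -1.2064
Step 4: Primal residual = |-1.7637 - 0.242| = 2.0057


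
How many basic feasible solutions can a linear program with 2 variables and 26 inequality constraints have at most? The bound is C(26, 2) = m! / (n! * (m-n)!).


Each vertex corresponds to some choice of n active constraints out of m, so the number of vertices is at most C(m, n) = m! / (n!(m-n)!).
m = 26, n = 2
Numerator: 26 * 25
Denominator: 2! = 2
C(26, 2) = 325


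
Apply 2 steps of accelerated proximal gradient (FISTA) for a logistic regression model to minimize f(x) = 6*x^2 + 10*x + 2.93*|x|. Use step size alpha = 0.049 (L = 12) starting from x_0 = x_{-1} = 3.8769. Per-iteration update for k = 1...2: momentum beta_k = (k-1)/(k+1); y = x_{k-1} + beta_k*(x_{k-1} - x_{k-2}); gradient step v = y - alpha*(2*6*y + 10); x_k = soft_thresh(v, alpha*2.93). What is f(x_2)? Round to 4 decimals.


FISTA on f(x) = 6*x^2 + 10*x + 2.93*|x|
L = 12, alpha = 0.049
Iteration 1: beta = 0.0, y = 3.8769 + 0.0*(3.8769 - 3.8769) = 3.8769
  grad(y) = 56.5228, v = y - alpha*grad = 1.1073
  prox(v) = soft_thresh(1.1073, 0.1436) = 0.9637
Iteration 2: beta = 0.3333, y = 0.9637 + 0.3333*(0.9637 - 3.8769) = -0.0073
  grad(y) = 9.9118, v = y - alpha*grad = -0.493
  prox(v) = soft_thresh(-0.493, 0.1436) = -0.3495
f(x_2) = 6*(-0.3495)^2 + 10*(-0.3495) + 2.93*|-0.3495| = -1.7379


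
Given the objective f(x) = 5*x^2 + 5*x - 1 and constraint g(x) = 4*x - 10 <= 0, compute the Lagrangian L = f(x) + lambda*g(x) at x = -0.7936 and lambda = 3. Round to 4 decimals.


Step 1: Evaluate f(x).
f(-0.7936) = 5*(-0.7936)^2 + 5*(-0.7936) - 1 = -1.819
Step 2: Evaluate g(x).
g(-0.7936) = 4*-0.7936 - 10 = -13.1744
Step 3: Compute Lagrangian.
L = -1.819 + 3*-13.1744 = -41.3422


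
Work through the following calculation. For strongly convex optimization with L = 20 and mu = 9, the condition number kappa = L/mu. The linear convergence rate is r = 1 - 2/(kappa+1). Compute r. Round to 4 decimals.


Step 1: Compute the condition number.
kappa = L/mu = 20/9 = 2.2222
Step 2: Compute the convergence rate.
r = 1 - 2/(kappa + 1) = 1 - 2*mu/(L + mu) = (L - mu)/(L + mu) = 11/29 = 0.3793


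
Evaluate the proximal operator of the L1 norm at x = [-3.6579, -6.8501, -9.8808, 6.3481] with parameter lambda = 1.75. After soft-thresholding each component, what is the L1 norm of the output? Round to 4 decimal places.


Soft-thresholding with lambda = 1.75:
prox(-3.6579) = sign(-3.6579)*max(|-3.6579| - 1.75, 0) = -1.9079
prox(-6.8501) = sign(-6.8501)*max(|-6.8501| - 1.75, 0) = -5.1001
prox(-9.8808) = sign(-9.8808)*max(|-9.8808| - 1.75, 0) = -8.1308
prox(6.3481) = sign(6.3481)*max(|6.3481| - 1.75, 0) = 4.5981
prox(x) = [-1.9079, -5.1001, -8.1308, 4.5981]
||prox(x)||_1 = 1.9079 + 5.1001 + 8.1308 + 4.5981 = 19.7369


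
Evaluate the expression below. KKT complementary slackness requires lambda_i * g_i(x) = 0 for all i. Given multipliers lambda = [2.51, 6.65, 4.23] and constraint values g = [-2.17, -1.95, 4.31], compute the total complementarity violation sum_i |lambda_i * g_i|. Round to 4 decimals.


KKT complementary slackness check:
lambda_1 * g_1 = 2.51 * -2.17 = -5.4467
lambda_2 * g_2 = 6.65 * -1.95 = -12.9675
lambda_3 * g_3 = 4.23 * 4.31 = 18.2313
Total violation = 5.4467 + 12.9675 + 18.2313 = 36.6455


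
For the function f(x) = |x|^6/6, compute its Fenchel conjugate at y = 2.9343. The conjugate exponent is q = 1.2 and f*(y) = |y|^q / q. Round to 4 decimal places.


The conjugate exponent q satisfies 1/p + 1/q = 1.
p = 6, so q = 6/(6 - 1) = 1.2
|y|^q = 2.9343^1.2 = 3.6392
f*(2.9343) = 3.6392 / 1.2 = 3.0327


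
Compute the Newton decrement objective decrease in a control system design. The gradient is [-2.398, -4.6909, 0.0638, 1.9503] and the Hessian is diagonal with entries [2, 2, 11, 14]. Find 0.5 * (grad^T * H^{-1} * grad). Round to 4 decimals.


Step 1: H is diagonal, so H^(-1) * g = [-1.199, -2.3455, 0.0058, 0.1393].
Step 2: g^T H^(-1) g = sum_i g_i^2 / H_ii
  = (-2.398)^2/2 + (-4.6909)^2/2 + (0.0638)^2/11 + (1.9503)^2/14
  = 2.8752 + 11.0023 + 0.0004 + 0.2717 = 14.1495
Step 3: Objective decrease = 0.5 * g^T H^(-1) g = 7.0748


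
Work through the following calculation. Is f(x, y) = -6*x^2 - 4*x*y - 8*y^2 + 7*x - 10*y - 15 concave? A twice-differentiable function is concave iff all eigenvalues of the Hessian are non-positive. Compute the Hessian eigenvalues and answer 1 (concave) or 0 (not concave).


The Hessian of f(x,y) = -6*x^2 - 4*x*y - 8*y^2 + 7*x - 10*y - 15 is:
H = [[-12, -4], [-4, -16]]
Trace = -12 - 16 = -28
Determinant = -12*-16 - (-4)^2 = 176
Discriminant = (-28)^2 - 4*176 = 80.0
Eigenvalues: lambda_1 = -18.4721, lambda_2 = -9.5279
The function is concave.

1


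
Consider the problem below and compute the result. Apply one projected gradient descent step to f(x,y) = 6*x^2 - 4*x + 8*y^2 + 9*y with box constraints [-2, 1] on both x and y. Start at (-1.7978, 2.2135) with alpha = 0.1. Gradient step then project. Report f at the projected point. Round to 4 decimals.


Step 1: Compute gradient at (-1.7978, 2.2135).
grad_x = 2*6*-1.7978 - 4 = -25.5736
grad_y = 2*8*2.2135 + 9 = 44.416
Step 2: Gradient step.
x_raw = -1.7978 - 0.1*-25.5736 = 0.7596
y_raw = 2.2135 - 0.1*44.416 = -2.2281
Step 3: Project onto [-2, 1].
x_proj = clip(0.7596) = 0.7596
y_proj = clip(-2.2281) = -2.0
Step 4: Evaluate f.
f(0.7596, -2.0) = 14.4233


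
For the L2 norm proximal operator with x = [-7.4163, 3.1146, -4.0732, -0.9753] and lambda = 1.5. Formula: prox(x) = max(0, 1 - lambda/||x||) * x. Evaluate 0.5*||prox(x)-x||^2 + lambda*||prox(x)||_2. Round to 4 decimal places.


Step 1: Compute ||x||.
||x|| = 9.0689
Step 2: Compute scaling factor.
scale = max(0, 1 - 1.5/9.0689) = 0.8346
Step 3: prox(x) = [-6.1896, 2.5994, -3.3995, -0.814]
||prox(x)|| = 7.5689
Step 4: Proximal objective.
0.5*||prox-x||^2 = 1.125
lambda*||prox|| = 11.3534
Total = 12.4783


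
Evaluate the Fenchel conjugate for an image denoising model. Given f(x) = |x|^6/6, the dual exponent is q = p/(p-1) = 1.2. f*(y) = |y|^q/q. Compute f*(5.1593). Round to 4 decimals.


The conjugate exponent q satisfies 1/p + 1/q = 1.
p = 6, so q = 6/(6 - 1) = 1.2
|y|^q = 5.1593^1.2 = 7.1632
f*(5.1593) = 7.1632 / 1.2 = 5.9694


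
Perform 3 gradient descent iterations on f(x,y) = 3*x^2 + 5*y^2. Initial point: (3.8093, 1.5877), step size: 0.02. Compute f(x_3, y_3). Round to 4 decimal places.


Gradient descent on f(x,y) = 3*x^2 + 5*y^2.
Starting point: (3.8093, 1.5877), alpha = 0.02
Step 1: grad_x = 2*3*3.8093 = 22.8558, grad_y = 2*5*1.5877 = 15.877
  x_1 = 3.8093 - 0.02*22.8558 = 3.3522
  y_1 = 1.5877 - 0.02*15.877 = 1.2702
Step 2: grad_x = 2*3*3.3522 = 20.1131, grad_y = 2*5*1.2702 = 12.7016
  x_2 = 3.3522 - 0.02*20.1131 = 2.9499
  y_2 = 1.2702 - 0.02*12.7016 = 1.0161
Step 3: grad_x = 2*3*2.9499 = 17.6995, grad_y = 2*5*1.0161 = 10.1613
  x_3 = 2.9499 - 0.02*17.6995 = 2.5959
  y_3 = 1.0161 - 0.02*10.1613 = 0.8129
f(2.5959, 0.8129) = 3*2.5959^2 + 5*0.8129^2 = 23.5206


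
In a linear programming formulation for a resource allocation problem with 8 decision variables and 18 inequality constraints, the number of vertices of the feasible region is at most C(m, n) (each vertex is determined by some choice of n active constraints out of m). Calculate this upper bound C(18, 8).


Each vertex corresponds to some choice of n active constraints out of m, so the number of vertices is at most C(m, n) = m! / (n!(m-n)!).
m = 18, n = 8
Numerator: 18 * 17 * 16 * 15 * 14 * 13 * 12 * 11
Denominator: 8! = 40320
C(18, 8) = 43758


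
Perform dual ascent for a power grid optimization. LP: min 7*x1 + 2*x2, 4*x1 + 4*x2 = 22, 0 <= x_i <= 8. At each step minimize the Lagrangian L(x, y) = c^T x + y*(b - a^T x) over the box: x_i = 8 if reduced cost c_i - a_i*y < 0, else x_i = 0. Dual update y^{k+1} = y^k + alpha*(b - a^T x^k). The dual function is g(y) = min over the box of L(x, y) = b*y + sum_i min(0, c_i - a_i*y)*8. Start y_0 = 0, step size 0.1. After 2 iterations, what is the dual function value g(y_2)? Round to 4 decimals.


Dual ascent for LP: min 7*x1 + 2*x2, 4*x1 + 4*x2 = 22, 0 <= x_i <= 8
Step 1: y^k = 0.0, reduced costs: (7.0, 2.0)
  x^k = (0.0, 0.0), subgradient = b - a^T x = 22.0
  y^{k+1} = 0.0 + 0.1*22.0 = 2.2
Step 2: y^k = 2.2, reduced costs: (-1.8, -6.8)
  x^k = (8.0, 8.0), subgradient = b - a^T x = -42.0
  y^{k+1} = 2.2 + 0.1*-42.0 = -2.0
Dual objective at y_2 = -2.0: reduced costs (15.0, 10.0), box minimizer x = (0.0, 0.0)
g(y_2) = b*y + (c1 - a1*y)*x1 + (c2 - a2*y)*x2 = 22*(-2.0) + 15.0*0.0 + 10.0*0.0 = -44.0 + 0.0 + 0.0 = -44.0


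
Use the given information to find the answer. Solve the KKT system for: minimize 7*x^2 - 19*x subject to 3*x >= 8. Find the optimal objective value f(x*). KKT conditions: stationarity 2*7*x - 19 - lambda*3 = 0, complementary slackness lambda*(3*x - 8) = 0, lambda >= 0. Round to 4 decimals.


Step 1: Try lambda = 0 (constraint inactive).
x_unc = 19/(2*7) = 1.3571
Check: 3*1.3571 = 4.0713 < 8 -- violated!
Step 2: Constraint must be active: 3*x = 8
x* = 8/3 = 2.6667 (rounded; the exact value 8/3 is used below)
lambda = (2*7*(8/3) - 19)/3 = 6.1111
Step 3: Compute optimal value.
f(x*) = 7*(8/3)^2 - 19*(8/3) = -0.8889


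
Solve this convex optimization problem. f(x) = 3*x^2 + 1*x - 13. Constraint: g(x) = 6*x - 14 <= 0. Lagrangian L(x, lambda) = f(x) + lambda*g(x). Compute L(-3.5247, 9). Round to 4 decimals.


Step 1: Evaluate f(x).
f(-3.5247) = 3*(-3.5247)^2 + 1*(-3.5247) - 13 = 20.7458
Step 2: Evaluate g(x).
g(-3.5247) = 6*-3.5247 - 14 = -35.1482
Step 3: Compute Lagrangian.
L = 20.7458 + 9*-35.1482 = -295.588


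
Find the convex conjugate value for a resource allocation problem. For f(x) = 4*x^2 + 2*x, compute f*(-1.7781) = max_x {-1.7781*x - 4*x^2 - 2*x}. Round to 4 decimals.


f*(y) = sup_x {y*x - a*x^2 - b*x} = sup_x {(y-b)*x - a*x^2}
FOC: (y - b) - 2a*x = 0 => x* = (y - b)/(2a)
x* = (-1.7781 - 2)/(2*4) = -0.4723
f*(-1.7781) = (y-b)^2/(4a) = (-1.7781 - 2)^2/(4*4)
= 14.274/16 = 0.8921


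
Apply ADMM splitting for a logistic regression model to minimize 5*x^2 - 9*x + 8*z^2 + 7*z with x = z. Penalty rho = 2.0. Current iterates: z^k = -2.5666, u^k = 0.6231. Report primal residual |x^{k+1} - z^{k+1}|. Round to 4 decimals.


ADMM iteration with rho = 2.0, z^k = -2.5666, u^k = 0.6231
Step 1: x-update.
Minimize 5*x^2 - 9*x + (2.0/2)*(x + 2.5666 + 0.6231)^2
FOC: (2*5 + 2.0)*x = 9 + 2.0*(-2.5666 - 0.6231)
x^{k+1} = 0.2184
Step 2: z-update.
Minimize 8*z^2 + 7*z + (2.0/2)*(0.2184 - z + 0.6231)^2
FOC: (2*8 + 2.0)*z = -7 + 2.0*(0.2184 + 0.6231)
z^{k+1} = -0.2954
Step 3: u-update.
u^{k+1} = 0.6231 + 0.2184 + 0.2954 = 1.1369
Step 4: Primal residual = |0.2184 + 0.2954| = 0.5138


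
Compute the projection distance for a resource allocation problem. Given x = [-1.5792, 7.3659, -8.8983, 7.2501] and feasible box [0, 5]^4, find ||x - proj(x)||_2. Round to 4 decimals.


Project each component onto [0, 5].
clip(-1.5792) = 0.0, clip(7.3659) = 5.0, clip(-8.8983) = 0.0, clip(7.2501) = 5.0
Projection = [0.0, 5.0, 0.0, 5.0]
Squared diffs: [2.4939, 5.5975, 79.1797, 5.063]
Distance = sqrt(92.3341) = 9.6091


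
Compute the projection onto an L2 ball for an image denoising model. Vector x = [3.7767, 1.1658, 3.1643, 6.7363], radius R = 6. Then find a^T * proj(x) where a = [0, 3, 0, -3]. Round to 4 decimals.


Step 1: Compute ||x|| (intermediates to 6 decimals).
||x|| = sqrt(3.7767^2 + 1.1658^2 + 3.1643^2 + 6.7363^2) = 8.426926
Step 2: Project.
Since ||x|| > R, scale = R/||x|| = 6/8.426926 = 0.712003, proj(x) = scale * x
proj(x) = [2.689022, 0.830053, 2.252991, 4.796266]
Step 3: Dot product.
a^T * proj(x) = 0*2.689022 + 3*0.830053 + 0*2.252991 - 3*4.796266 = -11.8986


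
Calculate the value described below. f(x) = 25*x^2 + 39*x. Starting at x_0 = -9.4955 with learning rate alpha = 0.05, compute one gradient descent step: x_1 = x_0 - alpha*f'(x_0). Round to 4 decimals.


We compute the gradient at x_0 and apply the update.
f'(x) = 50*x + 39
f'(-9.4955) = 50*-9.4955 + 39 = -435.775
x_1 = -9.4955 - 0.05*-435.775 = 12.2933


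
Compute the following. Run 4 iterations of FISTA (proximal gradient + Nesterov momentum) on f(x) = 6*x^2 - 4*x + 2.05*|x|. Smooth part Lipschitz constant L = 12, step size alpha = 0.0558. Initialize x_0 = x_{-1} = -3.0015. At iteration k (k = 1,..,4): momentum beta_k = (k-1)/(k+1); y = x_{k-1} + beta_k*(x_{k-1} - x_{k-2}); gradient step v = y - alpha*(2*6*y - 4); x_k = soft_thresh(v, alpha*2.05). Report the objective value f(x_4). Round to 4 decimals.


FISTA on f(x) = 6*x^2 - 4*x + 2.05*|x|
L = 12, alpha = 0.0558
Iteration 1: beta = 0.0, y = -3.0015 + 0.0*(-3.0015 + 3.0015) = -3.0015
  grad(y) = -40.018, v = y - alpha*grad = -0.7685
  prox(v) = soft_thresh(-0.7685, 0.1144) = -0.6541
Iteration 2: beta = 0.3333, y = -0.6541 + 0.3333*(-0.6541 + 3.0015) = 0.1284
  grad(y) = -2.4597, v = y - alpha*grad = 0.2656
  prox(v) = soft_thresh(0.2656, 0.1144) = 0.1512
Iteration 3: beta = 0.5, y = 0.1512 + 0.5*(0.1512 + 0.6541) = 0.5539
  grad(y) = 2.6466, v = y - alpha*grad = 0.4062
  prox(v) = soft_thresh(0.4062, 0.1144) = 0.2918
Iteration 4: beta = 0.6, y = 0.2918 + 0.6*(0.2918 - 0.1512) = 0.3762
  grad(y) = 0.514, v = y - alpha*grad = 0.3475
  prox(v) = soft_thresh(0.3475, 0.1144) = 0.2331
f(x_4) = 6*0.2331^2 - 4*0.2331 + 2.05*|0.2331| = -0.1285


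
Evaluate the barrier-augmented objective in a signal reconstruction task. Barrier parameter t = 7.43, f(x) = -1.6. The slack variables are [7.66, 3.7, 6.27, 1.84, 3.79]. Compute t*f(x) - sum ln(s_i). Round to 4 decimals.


Step 1: Compute log-barrier.
ln values: [2.036, 1.3083, 1.8358, 0.6098, 1.3324]
phi = -(2.036 + 1.3083 + 1.8358 + 0.6098 + 1.3324) = -7.1223
Step 2: Compute augmented objective.
t*f(x) = 7.43*-1.6 = -11.888
Total = -11.888 - 7.1223 = -19.0103


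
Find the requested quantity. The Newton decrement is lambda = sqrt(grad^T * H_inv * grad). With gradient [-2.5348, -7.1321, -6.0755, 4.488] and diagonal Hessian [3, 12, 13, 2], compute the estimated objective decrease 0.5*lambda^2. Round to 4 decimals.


Step 1: H is diagonal, so H^(-1) * g = [-0.8449, -0.5943, -0.4673, 2.244].
Step 2: g^T H^(-1) g = sum_i g_i^2 / H_ii
  = (-2.5348)^2/3 + (-7.1321)^2/12 + (-6.0755)^2/13 + (4.488)^2/2
  = 2.1417 + 4.2389 + 2.8394 + 10.0711 = 19.2911
Step 3: Objective decrease = 0.5 * g^T H^(-1) g = 9.6455


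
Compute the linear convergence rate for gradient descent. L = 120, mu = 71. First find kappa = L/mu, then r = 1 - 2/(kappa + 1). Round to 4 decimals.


Step 1: Compute the condition number.
kappa = L/mu = 120/71 = 1.6901
Step 2: Compute the convergence rate.
r = 1 - 2/(kappa + 1) = 1 - 2*mu/(L + mu) = (L - mu)/(L + mu) = 49/191 = 0.2565


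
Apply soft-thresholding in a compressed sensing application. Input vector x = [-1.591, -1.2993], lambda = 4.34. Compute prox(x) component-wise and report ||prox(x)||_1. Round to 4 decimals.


Soft-thresholding with lambda = 4.34:
prox(-1.591) = sign(-1.591)*max(|-1.591| - 4.34, 0) = 0.0
prox(-1.2993) = sign(-1.2993)*max(|-1.2993| - 4.34, 0) = 0.0
prox(x) = [0.0, 0.0]
||prox(x)||_1 = 0.0 + 0.0 = 0.0


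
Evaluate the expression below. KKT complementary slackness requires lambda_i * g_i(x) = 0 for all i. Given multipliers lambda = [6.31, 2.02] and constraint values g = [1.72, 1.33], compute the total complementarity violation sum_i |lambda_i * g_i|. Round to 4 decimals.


KKT complementary slackness check:
lambda_1 * g_1 = 6.31 * 1.72 = 10.8532
lambda_2 * g_2 = 2.02 * 1.33 = 2.6866
Total violation = 10.8532 + 2.6866 = 13.5398


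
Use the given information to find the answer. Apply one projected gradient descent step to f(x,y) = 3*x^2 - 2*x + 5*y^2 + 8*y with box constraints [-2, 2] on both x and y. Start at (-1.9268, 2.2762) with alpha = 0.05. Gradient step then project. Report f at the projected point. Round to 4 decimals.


Step 1: Compute gradient at (-1.9268, 2.2762).
grad_x = 2*3*-1.9268 - 2 = -13.5608
grad_y = 2*5*2.2762 + 8 = 30.762
Step 2: Gradient step.
x_raw = -1.9268 - 0.05*-13.5608 = -1.2488
y_raw = 2.2762 - 0.05*30.762 = 0.7381
Step 3: Project onto [-2, 2].
x_proj = clip(-1.2488) = -1.2488
y_proj = clip(0.7381) = 0.7381
Step 4: Evaluate f.
f(-1.2488, 0.7381) = 15.8045


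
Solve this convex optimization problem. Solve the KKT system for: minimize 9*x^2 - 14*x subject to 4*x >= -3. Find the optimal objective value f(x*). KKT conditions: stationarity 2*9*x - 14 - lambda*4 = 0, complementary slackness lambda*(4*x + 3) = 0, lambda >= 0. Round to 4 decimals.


Step 1: Try lambda = 0 (constraint inactive).
Stationarity: 2*9*x - 14 = 0
x* = 14/(2*9) = 7/9 = 0.7778 (rounded; the exact value 7/9 is used below)
Check constraint: 4*0.7778 = 3.1112 >= -3 -- satisfied.
Step 2: Compute optimal value.
f(x*) = 9*(7/9)^2 - 14*(7/9) = -5.4444


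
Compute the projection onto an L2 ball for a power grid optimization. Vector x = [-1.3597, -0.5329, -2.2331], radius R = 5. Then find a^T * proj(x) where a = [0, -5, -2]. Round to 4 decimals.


Step 1: Compute ||x|| (intermediates to 6 decimals).
||x|| = sqrt((-1.3597)^2 + (-0.5329)^2 + (-2.2331)^2) = 2.66824
Step 2: Project.
Since ||x|| <= R, proj = x (no scaling needed).
proj(x) = [-1.3597, -0.5329, -2.2331]
Step 3: Dot product.
a^T * proj(x) = 0*(-1.3597) - 5*(-0.5329) - 2*(-2.2331) = 7.1307


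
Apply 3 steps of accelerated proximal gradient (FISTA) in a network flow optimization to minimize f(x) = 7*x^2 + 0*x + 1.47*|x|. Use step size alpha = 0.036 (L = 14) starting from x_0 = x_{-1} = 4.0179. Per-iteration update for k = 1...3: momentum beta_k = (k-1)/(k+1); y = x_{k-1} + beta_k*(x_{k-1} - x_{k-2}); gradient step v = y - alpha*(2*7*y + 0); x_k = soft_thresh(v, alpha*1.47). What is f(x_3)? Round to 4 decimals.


FISTA on f(x) = 7*x^2 + 0*x + 1.47*|x|
L = 14, alpha = 0.036
Iteration 1: beta = 0.0, y = 4.0179 + 0.0*(4.0179 - 4.0179) = 4.0179
  grad(y) = 56.2506, v = y - alpha*grad = 1.9929
  prox(v) = soft_thresh(1.9929, 0.0529) = 1.94
Iteration 2: beta = 0.3333, y = 1.94 + 0.3333*(1.94 - 4.0179) = 1.2473
  grad(y) = 17.4624, v = y - alpha*grad = 0.6187
  prox(v) = soft_thresh(0.6187, 0.0529) = 0.5657
Iteration 3: beta = 0.5, y = 0.5657 + 0.5*(0.5657 - 1.94) = -0.1214
  grad(y) = -1.699, v = y - alpha*grad = -0.0602
  prox(v) = soft_thresh(-0.0602, 0.0529) = -0.0073
f(x_3) = 7*(-0.0073)^2 + 0*(-0.0073) + 1.47*|-0.0073| = 0.0111


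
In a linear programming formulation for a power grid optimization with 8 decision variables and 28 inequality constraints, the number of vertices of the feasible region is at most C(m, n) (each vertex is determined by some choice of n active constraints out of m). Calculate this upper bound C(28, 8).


Each vertex corresponds to some choice of n active constraints out of m, so the number of vertices is at most C(m, n) = m! / (n!(m-n)!).
m = 28, n = 8
Numerator: 28 * 27 * 26 * 25 * 24 * 23 * 22 * 21
Denominator: 8! = 40320
C(28, 8) = 3108105


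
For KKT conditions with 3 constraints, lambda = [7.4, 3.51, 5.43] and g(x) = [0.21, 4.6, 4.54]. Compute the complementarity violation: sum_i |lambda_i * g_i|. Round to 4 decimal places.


KKT complementary slackness check:
lambda_1 * g_1 = 7.4 * 0.21 = 1.554
lambda_2 * g_2 = 3.51 * 4.6 = 16.146
lambda_3 * g_3 = 5.43 * 4.54 = 24.6522
Total violation = 1.554 + 16.146 + 24.6522 = 42.3522


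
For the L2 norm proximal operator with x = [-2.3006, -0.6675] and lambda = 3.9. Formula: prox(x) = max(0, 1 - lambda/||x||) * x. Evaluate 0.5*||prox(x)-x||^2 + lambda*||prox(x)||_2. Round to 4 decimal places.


Step 1: Compute ||x||.
||x|| = 2.3955
Step 2: Compute scaling factor.
scale = max(0, 1 - 3.9/2.3955) = 0.0
Step 3: prox(x) = [-0.0, -0.0]
||prox(x)|| = 0.0
Step 4: Proximal objective.
0.5*||prox-x||^2 = 2.8692
lambda*||prox|| = 0.0
Total = 2.8692


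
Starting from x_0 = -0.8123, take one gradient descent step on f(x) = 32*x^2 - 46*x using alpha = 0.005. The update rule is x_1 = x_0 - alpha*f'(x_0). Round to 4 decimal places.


We compute the gradient at x_0 and apply the update.
f'(x) = 64*x - 46
f'(-0.8123) = 64*-0.8123 - 46 = -97.9872
x_1 = -0.8123 - 0.005*-97.9872 = -0.3224


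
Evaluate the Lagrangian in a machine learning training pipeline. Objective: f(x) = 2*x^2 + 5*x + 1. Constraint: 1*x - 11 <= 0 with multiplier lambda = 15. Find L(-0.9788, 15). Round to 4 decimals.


Step 1: Evaluate f(x).
f(-0.9788) = 2*(-0.9788)^2 + 5*(-0.9788) + 1 = -1.9779
Step 2: Evaluate g(x).
g(-0.9788) = 1*-0.9788 - 11 = -11.9788
Step 3: Compute Lagrangian.
L = -1.9779 + 15*-11.9788 = -181.6599


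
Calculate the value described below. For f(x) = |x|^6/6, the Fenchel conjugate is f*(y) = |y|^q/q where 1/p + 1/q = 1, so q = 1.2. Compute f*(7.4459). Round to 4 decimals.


The conjugate exponent q satisfies 1/p + 1/q = 1.
p = 6, so q = 6/(6 - 1) = 1.2
|y|^q = 7.4459^1.2 = 11.125
f*(7.4459) = 11.125 / 1.2 = 9.2708


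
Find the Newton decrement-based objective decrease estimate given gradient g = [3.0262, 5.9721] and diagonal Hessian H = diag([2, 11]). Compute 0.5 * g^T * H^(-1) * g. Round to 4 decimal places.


Step 1: H is diagonal, so H^(-1) * g = [1.5131, 0.5429].
Step 2: g^T H^(-1) g = sum_i g_i^2 / H_ii
  = (3.0262)^2/2 + (5.9721)^2/11
  = 4.5789 + 3.2424 = 7.8213
Step 3: Objective decrease = 0.5 * g^T H^(-1) g = 3.9107


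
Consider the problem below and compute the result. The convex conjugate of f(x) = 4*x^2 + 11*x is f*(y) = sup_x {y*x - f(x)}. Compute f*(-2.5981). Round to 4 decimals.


f*(y) = sup_x {y*x - a*x^2 - b*x} = sup_x {(y-b)*x - a*x^2}
FOC: (y - b) - 2a*x = 0 => x* = (y - b)/(2a)
x* = (-2.5981 - 11)/(2*4) = -1.6998
f*(-2.5981) = (y-b)^2/(4a) = (-2.5981 - 11)^2/(4*4)
= 184.9083/16 = 11.5568


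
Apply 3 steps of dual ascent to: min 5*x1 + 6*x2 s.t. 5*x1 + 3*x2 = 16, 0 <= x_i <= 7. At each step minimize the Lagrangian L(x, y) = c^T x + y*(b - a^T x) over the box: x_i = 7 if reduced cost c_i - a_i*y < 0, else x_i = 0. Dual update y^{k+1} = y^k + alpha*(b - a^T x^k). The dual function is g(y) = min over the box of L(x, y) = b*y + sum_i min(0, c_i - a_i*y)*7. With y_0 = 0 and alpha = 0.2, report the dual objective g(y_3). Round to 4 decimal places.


Dual ascent for LP: min 5*x1 + 6*x2, 5*x1 + 3*x2 = 16, 0 <= x_i <= 7
Step 1: y^k = 0.0, reduced costs: (5.0, 6.0)
  x^k = (0.0, 0.0), subgradient = b - a^T x = 16.0
  y^{k+1} = 0.0 + 0.2*16.0 = 3.2
Step 2: y^k = 3.2, reduced costs: (-11.0, -3.6)
  x^k = (7.0, 7.0), subgradient = b - a^T x = -40.0
  y^{k+1} = 3.2 + 0.2*-40.0 = -4.8
Step 3: y^k = -4.8, reduced costs: (29.0, 20.4)
  x^k = (0.0, 0.0), subgradient = b - a^T x = 16.0
  y^{k+1} = -4.8 + 0.2*16.0 = -1.6
Dual objective at y_3 = -1.6: reduced costs (13.0, 10.8), box minimizer x = (0.0, 0.0)
g(y_3) = b*y + (c1 - a1*y)*x1 + (c2 - a2*y)*x2 = 16*(-1.6) + 13.0*0.0 + 10.8*0.0 = -25.6 + 0.0 + 0.0 = -25.6


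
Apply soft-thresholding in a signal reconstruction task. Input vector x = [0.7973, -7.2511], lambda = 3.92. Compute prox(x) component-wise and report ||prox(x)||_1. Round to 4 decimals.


Soft-thresholding with lambda = 3.92:
prox(0.7973) = sign(0.7973)*max(|0.7973| - 3.92, 0) = 0.0
prox(-7.2511) = sign(-7.2511)*max(|-7.2511| - 3.92, 0) = -3.3311
prox(x) = [0.0, -3.3311]
||prox(x)||_1 = 0.0 + 3.3311 = 3.3311


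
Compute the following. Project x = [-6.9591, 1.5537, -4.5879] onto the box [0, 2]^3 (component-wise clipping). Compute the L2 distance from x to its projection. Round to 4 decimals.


Project each component onto [0, 2].
clip(-6.9591) = 0.0, clip(1.5537) = 1.5537, clip(-4.5879) = 0.0
Projection = [0.0, 1.5537, 0.0]
Squared diffs: [48.4291, 0.0, 21.0488]
Distance = sqrt(69.4779) = 8.3353


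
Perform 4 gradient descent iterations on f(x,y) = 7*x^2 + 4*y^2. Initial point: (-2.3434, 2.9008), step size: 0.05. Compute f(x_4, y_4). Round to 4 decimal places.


Gradient descent on f(x,y) = 7*x^2 + 4*y^2.
Starting point: (-2.3434, 2.9008), alpha = 0.05
Step 1: grad_x = 2*7*-2.3434 = -32.8076, grad_y = 2*4*2.9008 = 23.2064
  x_1 = -2.3434 - 0.05*-32.8076 = -0.703
  y_1 = 2.9008 - 0.05*23.2064 = 1.7405
Step 2: grad_x = 2*7*-0.703 = -9.8423, grad_y = 2*4*1.7405 = 13.9238
  x_2 = -0.703 - 0.05*-9.8423 = -0.2109
  y_2 = 1.7405 - 0.05*13.9238 = 1.0443
Step 3: grad_x = 2*7*-0.2109 = -2.9527, grad_y = 2*4*1.0443 = 8.3543
  x_3 = -0.2109 - 0.05*-2.9527 = -0.0633
  y_3 = 1.0443 - 0.05*8.3543 = 0.6266
Step 4: grad_x = 2*7*-0.0633 = -0.8858, grad_y = 2*4*0.6266 = 5.0126
  x_4 = -0.0633 - 0.05*-0.8858 = -0.019
  y_4 = 0.6266 - 0.05*5.0126 = 0.3759
f(-0.019, 0.3759) = 7*(-0.019)^2 + 4*0.3759^2 = 0.5679


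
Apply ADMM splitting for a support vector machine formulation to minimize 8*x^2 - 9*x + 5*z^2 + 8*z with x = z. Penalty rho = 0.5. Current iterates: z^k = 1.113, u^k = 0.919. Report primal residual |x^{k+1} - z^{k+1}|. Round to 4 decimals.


ADMM iteration with rho = 0.5, z^k = 1.113, u^k = 0.919
Step 1: x-update.
Minimize 8*x^2 - 9*x + (0.5/2)*(x - 1.113 + 0.919)^2
FOC: (2*8 + 0.5)*x = 9 + 0.5*(1.113 - 0.919)
x^{k+1} = 0.5513
Step 2: z-update.
Minimize 5*z^2 + 8*z + (0.5/2)*(0.5513 - z + 0.919)^2
FOC: (2*5 + 0.5)*z = -8 + 0.5*(0.5513 + 0.919)
z^{k+1} = -0.6919
Step 3: u-update.
u^{k+1} = 0.919 + 0.5513 + 0.6919 = 2.1622
Step 4: Primal residual = |0.5513 + 0.6919| = 1.2432


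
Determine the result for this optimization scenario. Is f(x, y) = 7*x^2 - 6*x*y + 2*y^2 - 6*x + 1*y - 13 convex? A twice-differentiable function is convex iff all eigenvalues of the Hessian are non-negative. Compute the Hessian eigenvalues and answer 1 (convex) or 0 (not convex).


The Hessian of f(x,y) = 7*x^2 - 6*x*y + 2*y^2 - 6*x + 1*y - 13 is:
H = [[14, -6], [-6, 4]]
Trace = 14 + 4 = 18
Determinant = 14*4 - (-6)^2 = 20
Discriminant = (18)^2 - 4*20 = 244.0
Eigenvalues: lambda_1 = 1.1898, lambda_2 = 16.8102
The function is convex.

1


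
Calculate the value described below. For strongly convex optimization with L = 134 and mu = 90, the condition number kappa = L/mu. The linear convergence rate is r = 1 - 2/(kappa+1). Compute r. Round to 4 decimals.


Step 1: Compute the condition number.
kappa = L/mu = 134/90 = 1.4889
Step 2: Compute the convergence rate.
r = 1 - 2/(kappa + 1) = 1 - 2*mu/(L + mu) = (L - mu)/(L + mu) = 44/224 = 0.1964


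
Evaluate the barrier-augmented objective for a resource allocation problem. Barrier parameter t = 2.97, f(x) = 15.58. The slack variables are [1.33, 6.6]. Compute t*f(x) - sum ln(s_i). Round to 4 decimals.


Step 1: Compute log-barrier.
ln values: [0.2852, 1.8871]
phi = -(0.2852 + 1.8871) = -2.1722
Step 2: Compute augmented objective.
t*f(x) = 2.97*15.58 = 46.2726
Total = 46.2726 - 2.1722 = 44.1004


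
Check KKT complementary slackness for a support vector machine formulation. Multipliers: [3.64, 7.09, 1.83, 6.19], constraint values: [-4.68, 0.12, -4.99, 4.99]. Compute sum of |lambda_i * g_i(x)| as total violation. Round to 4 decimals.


KKT complementary slackness check:
lambda_1 * g_1 = 3.64 * -4.68 = -17.0352
lambda_2 * g_2 = 7.09 * 0.12 = 0.8508
lambda_3 * g_3 = 1.83 * -4.99 = -9.1317
lambda_4 * g_4 = 6.19 * 4.99 = 30.8881
Total violation = 17.0352 + 0.8508 + 9.1317 + 30.8881 = 57.9058


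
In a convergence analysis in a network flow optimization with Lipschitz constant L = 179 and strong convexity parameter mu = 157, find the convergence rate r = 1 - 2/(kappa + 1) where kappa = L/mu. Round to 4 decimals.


Step 1: Compute the condition number.
kappa = L/mu = 179/157 = 1.1401
Step 2: Compute the convergence rate.
r = 1 - 2/(kappa + 1) = 1 - 2*mu/(L + mu) = (L - mu)/(L + mu) = 22/336 = 0.0655


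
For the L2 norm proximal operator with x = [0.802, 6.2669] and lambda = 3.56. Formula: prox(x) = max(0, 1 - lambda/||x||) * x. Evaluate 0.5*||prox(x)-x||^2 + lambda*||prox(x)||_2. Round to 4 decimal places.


Step 1: Compute ||x||.
||x|| = 6.318
Step 2: Compute scaling factor.
scale = max(0, 1 - 3.56/6.318) = 0.4365
Step 3: prox(x) = [0.3501, 2.7357]
||prox(x)|| = 2.758
Step 4: Proximal objective.
0.5*||prox-x||^2 = 6.3368
lambda*||prox|| = 9.8185
Total = 16.1553


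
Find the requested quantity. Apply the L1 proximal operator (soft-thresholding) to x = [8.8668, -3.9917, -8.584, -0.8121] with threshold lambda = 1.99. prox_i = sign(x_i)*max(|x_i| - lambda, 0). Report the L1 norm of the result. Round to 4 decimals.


Soft-thresholding with lambda = 1.99:
prox(8.8668) = sign(8.8668)*max(|8.8668| - 1.99, 0) = 6.8768
prox(-3.9917) = sign(-3.9917)*max(|-3.9917| - 1.99, 0) = -2.0017
prox(-8.584) = sign(-8.584)*max(|-8.584| - 1.99, 0) = -6.594
prox(-0.8121) = sign(-0.8121)*max(|-0.8121| - 1.99, 0) = 0.0
prox(x) = [6.8768, -2.0017, -6.594, 0.0]
||prox(x)||_1 = 6.8768 + 2.0017 + 6.594 + 0.0 = 15.4725


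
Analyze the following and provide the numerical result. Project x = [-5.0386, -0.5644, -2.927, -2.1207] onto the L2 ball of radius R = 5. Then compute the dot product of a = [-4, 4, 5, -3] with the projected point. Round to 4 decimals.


Step 1: Compute ||x|| (intermediates to 6 decimals).
||x|| = sqrt((-5.0386)^2 + (-0.5644)^2 + (-2.927)^2 + (-2.1207)^2) = 6.226615
Step 2: Project.
Since ||x|| > R, scale = R/||x|| = 5/6.226615 = 0.803005, proj(x) = scale * x
proj(x) = [-4.046021, -0.453216, -2.350396, -1.702933]
Step 3: Dot product.
a^T * proj(x) = -4*(-4.046021) + 4*(-0.453216) + 5*(-2.350396) - 3*(-1.702933) = 7.728


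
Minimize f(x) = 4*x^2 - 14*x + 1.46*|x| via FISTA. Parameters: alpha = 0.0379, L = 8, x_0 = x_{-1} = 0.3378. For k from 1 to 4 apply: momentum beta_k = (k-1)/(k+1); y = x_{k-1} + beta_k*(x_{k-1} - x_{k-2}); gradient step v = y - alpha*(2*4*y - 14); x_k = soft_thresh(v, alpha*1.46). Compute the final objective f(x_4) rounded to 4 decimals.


FISTA on f(x) = 4*x^2 - 14*x + 1.46*|x|
L = 8, alpha = 0.0379
Iteration 1: beta = 0.0, y = 0.3378 + 0.0*(0.3378 - 0.3378) = 0.3378
  grad(y) = -11.2976, v = y - alpha*grad = 0.766
  prox(v) = soft_thresh(0.766, 0.0553) = 0.7106
Iteration 2: beta = 0.3333, y = 0.7106 + 0.3333*(0.7106 - 0.3378) = 0.8349
  grad(y) = -7.3206, v = y - alpha*grad = 1.1124
  prox(v) = soft_thresh(1.1124, 0.0553) = 1.057
Iteration 3: beta = 0.5, y = 1.057 + 0.5*(1.057 - 0.7106) = 1.2302
  grad(y) = -4.1581, v = y - alpha*grad = 1.3878
  prox(v) = soft_thresh(1.3878, 0.0553) = 1.3325
Iteration 4: beta = 0.6, y = 1.3325 + 0.6*(1.3325 - 1.057) = 1.4978
  grad(y) = -2.0178, v = y - alpha*grad = 1.5742
  prox(v) = soft_thresh(1.5742, 0.0553) = 1.5189
f(x_4) = 4*1.5189^2 - 14*1.5189 + 1.46*|1.5189| = -9.8188


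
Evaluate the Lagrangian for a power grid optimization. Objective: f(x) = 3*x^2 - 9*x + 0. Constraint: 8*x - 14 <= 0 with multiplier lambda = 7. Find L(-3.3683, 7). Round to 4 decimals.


Step 1: Evaluate f(x).
f(-3.3683) = 3*(-3.3683)^2 - 9*(-3.3683) + 0 = 64.351
Step 2: Evaluate g(x).
g(-3.3683) = 8*-3.3683 - 14 = -40.9464
Step 3: Compute Lagrangian.
L = 64.351 + 7*-40.9464 = -222.2738


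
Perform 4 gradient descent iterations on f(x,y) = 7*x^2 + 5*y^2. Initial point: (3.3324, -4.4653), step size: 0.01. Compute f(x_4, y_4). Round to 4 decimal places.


Gradient descent on f(x,y) = 7*x^2 + 5*y^2.
Starting point: (3.3324, -4.4653), alpha = 0.01
Step 1: grad_x = 2*7*3.3324 = 46.6536, grad_y = 2*5*-4.4653 = -44.653
  x_1 = 3.3324 - 0.01*46.6536 = 2.8659
  y_1 = -4.4653 - 0.01*-44.653 = -4.0188
Step 2: grad_x = 2*7*2.8659 = 40.1221, grad_y = 2*5*-4.0188 = -40.1877
  x_2 = 2.8659 - 0.01*40.1221 = 2.4646
  y_2 = -4.0188 - 0.01*-40.1877 = -3.6169
Step 3: grad_x = 2*7*2.4646 = 34.505, grad_y = 2*5*-3.6169 = -36.1689
  x_3 = 2.4646 - 0.01*34.505 = 2.1196
  y_3 = -3.6169 - 0.01*-36.1689 = -3.2552
Step 4: grad_x = 2*7*2.1196 = 29.6743, grad_y = 2*5*-3.2552 = -32.552
  x_4 = 2.1196 - 0.01*29.6743 = 1.8228
  y_4 = -3.2552 - 0.01*-32.552 = -2.9297
f(1.8228, -2.9297) = 7*1.8228^2 + 5*(-2.9297)^2 = 66.1747


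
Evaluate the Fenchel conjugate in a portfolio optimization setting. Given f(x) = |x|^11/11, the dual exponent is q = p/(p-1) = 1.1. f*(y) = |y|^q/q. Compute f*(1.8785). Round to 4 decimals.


The conjugate exponent q satisfies 1/p + 1/q = 1.
p = 11, so q = 11/(11 - 1) = 1.1
|y|^q = 1.8785^1.1 = 2.0007
f*(1.8785) = 2.0007 / 1.1 = 1.8189


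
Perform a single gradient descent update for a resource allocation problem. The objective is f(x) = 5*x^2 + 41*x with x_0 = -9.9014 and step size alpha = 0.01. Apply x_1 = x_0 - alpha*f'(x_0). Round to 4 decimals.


We compute the gradient at x_0 and apply the update.
f'(x) = 10*x + 41
f'(-9.9014) = 10*-9.9014 + 41 = -58.014
x_1 = -9.9014 - 0.01*-58.014 = -9.3213


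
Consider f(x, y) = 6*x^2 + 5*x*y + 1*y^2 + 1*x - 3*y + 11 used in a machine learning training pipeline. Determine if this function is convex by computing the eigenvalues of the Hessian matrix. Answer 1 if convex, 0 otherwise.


The Hessian of f(x,y) = 6*x^2 + 5*x*y + 1*y^2 + 1*x - 3*y + 11 is:
H = [[12, 5], [5, 2]]
Trace = 12 + 2 = 14
Determinant = 12*2 - (5)^2 = -1
Discriminant = (14)^2 - 4*-1 = 200.0
Eigenvalues: lambda_1 = -0.0711, lambda_2 = 14.0711
The function is not convex.

0


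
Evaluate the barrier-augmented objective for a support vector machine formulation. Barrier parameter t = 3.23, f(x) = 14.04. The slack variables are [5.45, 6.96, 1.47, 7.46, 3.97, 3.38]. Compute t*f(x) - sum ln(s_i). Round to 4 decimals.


Step 1: Compute log-barrier.
ln values: [1.6956, 1.9402, 0.3853, 2.0096, 1.3788, 1.2179]
phi = -(1.6956 + 1.9402 + 0.3853 + 2.0096 + 1.3788 + 1.2179) = -8.6273
Step 2: Compute augmented objective.
t*f(x) = 3.23*14.04 = 45.3492
Total = 45.3492 - 8.6273 = 36.7219


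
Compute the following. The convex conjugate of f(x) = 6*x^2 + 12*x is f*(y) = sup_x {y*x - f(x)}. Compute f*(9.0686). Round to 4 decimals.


f*(y) = sup_x {y*x - a*x^2 - b*x} = sup_x {(y-b)*x - a*x^2}
FOC: (y - b) - 2a*x = 0 => x* = (y - b)/(2a)
x* = (9.0686 - 12)/(2*6) = -0.2443
f*(9.0686) = (y-b)^2/(4a) = (9.0686 - 12)^2/(4*6)
= 8.5931/24 = 0.358


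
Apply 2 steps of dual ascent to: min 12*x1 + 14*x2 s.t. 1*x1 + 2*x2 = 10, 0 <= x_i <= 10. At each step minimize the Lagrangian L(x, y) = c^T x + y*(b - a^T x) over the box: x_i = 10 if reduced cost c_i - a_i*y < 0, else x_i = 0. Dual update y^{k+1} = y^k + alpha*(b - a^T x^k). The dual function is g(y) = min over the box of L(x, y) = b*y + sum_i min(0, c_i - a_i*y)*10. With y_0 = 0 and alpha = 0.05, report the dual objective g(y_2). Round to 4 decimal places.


Dual ascent for LP: min 12*x1 + 14*x2, 1*x1 + 2*x2 = 10, 0 <= x_i <= 10
Step 1: y^k = 0.0, reduced costs: (12.0, 14.0)
  x^k = (0.0, 0.0), subgradient = b - a^T x = 10.0
  y^{k+1} = 0.0 + 0.05*10.0 = 0.5
Step 2: y^k = 0.5, reduced costs: (11.5, 13.0)
  x^k = (0.0, 0.0), subgradient = b - a^T x = 10.0
  y^{k+1} = 0.5 + 0.05*10.0 = 1.0
Dual objective at y_2 = 1.0: reduced costs (11.0, 12.0), box minimizer x = (0.0, 0.0)
g(y_2) = b*y + (c1 - a1*y)*x1 + (c2 - a2*y)*x2 = 10*1.0 + 11.0*0.0 + 12.0*0.0 = 10.0 + 0.0 + 0.0 = 10.0


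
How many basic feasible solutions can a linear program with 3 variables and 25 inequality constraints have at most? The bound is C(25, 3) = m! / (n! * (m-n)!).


Each vertex corresponds to some choice of n active constraints out of m, so the number of vertices is at most C(m, n) = m! / (n!(m-n)!).
m = 25, n = 3
Numerator: 25 * 24 * 23
Denominator: 3! = 6
C(25, 3) = 2300


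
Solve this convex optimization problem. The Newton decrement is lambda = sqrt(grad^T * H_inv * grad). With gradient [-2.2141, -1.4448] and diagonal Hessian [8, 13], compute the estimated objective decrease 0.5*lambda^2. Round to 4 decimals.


Step 1: H is diagonal, so H^(-1) * g = [-0.2768, -0.1111].
Step 2: g^T H^(-1) g = sum_i g_i^2 / H_ii
  = (-2.2141)^2/8 + (-1.4448)^2/13
  = 0.6128 + 0.1606 = 0.7734
Step 3: Objective decrease = 0.5 * g^T H^(-1) g = 0.3867


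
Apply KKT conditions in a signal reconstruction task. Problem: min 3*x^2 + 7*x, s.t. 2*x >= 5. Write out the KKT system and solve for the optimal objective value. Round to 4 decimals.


Step 1: Try lambda = 0 (constraint inactive).
x_unc = -7/(2*3) = -1.1667
Check: 2*-1.1667 = -2.3334 < 5 -- violated!
Step 2: Constraint must be active: 2*x = 5
x* = 5/2 = 2.5
lambda = (2*3*2.5 + 7)/2 = 11.0
Step 3: Compute optimal value.
f(x*) = 3*2.5^2 + 7*2.5 = 36.25


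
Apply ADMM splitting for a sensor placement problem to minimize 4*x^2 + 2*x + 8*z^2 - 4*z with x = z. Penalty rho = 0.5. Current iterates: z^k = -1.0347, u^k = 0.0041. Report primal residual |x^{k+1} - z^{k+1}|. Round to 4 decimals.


ADMM iteration with rho = 0.5, z^k = -1.0347, u^k = 0.0041
Step 1: x-update.
Minimize 4*x^2 + 2*x + (0.5/2)*(x + 1.0347 + 0.0041)^2
FOC: (2*4 + 0.5)*x = -2 + 0.5*(-1.0347 - 0.0041)
x^{k+1} = -0.2964
Step 2: z-update.
Minimize 8*z^2 - 4*z + (0.5/2)*(-0.2964 - z + 0.0041)^2
FOC: (2*8 + 0.5)*z = 4 + 0.5*(-0.2964 + 0.0041)
z^{k+1} = 0.2336
Step 3: u-update.
u^{k+1} = 0.0041 - 0.2964 - 0.2336 = -0.5259
Step 4: Primal residual = |-0.2964 - 0.2336| = 0.53


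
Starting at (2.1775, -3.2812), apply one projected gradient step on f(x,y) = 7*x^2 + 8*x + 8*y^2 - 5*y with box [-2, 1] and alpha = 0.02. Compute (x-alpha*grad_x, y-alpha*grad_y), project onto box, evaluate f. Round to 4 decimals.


Step 1: Compute gradient at (2.1775, -3.2812).
grad_x = 2*7*2.1775 + 8 = 38.485
grad_y = 2*8*-3.2812 - 5 = -57.4992
Step 2: Gradient step.
x_raw = 2.1775 - 0.02*38.485 = 1.4078
y_raw = -3.2812 - 0.02*-57.4992 = -2.1312
Step 3: Project onto [-2, 1].
x_proj = clip(1.4078) = 1.0
y_proj = clip(-2.1312) = -2.0
Step 4: Evaluate f.
f(1.0, -2.0) = 57.0


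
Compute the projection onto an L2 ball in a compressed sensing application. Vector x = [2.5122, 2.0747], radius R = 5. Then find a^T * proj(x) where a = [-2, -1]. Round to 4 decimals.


Step 1: Compute ||x|| (intermediates to 6 decimals).
||x|| = sqrt(2.5122^2 + 2.0747^2) = 3.258148
Step 2: Project.
Since ||x|| <= R, proj = x (no scaling needed).
proj(x) = [2.5122, 2.0747]
Step 3: Dot product.
a^T * proj(x) = -2*2.5122 - 1*2.0747 = -7.0991


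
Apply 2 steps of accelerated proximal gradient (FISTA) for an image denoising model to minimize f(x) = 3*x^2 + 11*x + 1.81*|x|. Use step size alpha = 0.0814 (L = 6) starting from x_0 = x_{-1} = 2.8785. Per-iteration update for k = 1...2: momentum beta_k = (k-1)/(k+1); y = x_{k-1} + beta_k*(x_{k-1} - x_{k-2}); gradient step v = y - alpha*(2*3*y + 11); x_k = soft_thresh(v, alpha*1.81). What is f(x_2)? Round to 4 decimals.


FISTA on f(x) = 3*x^2 + 11*x + 1.81*|x|
L = 6, alpha = 0.0814
Iteration 1: beta = 0.0, y = 2.8785 + 0.0*(2.8785 - 2.8785) = 2.8785
  grad(y) = 28.271, v = y - alpha*grad = 0.5772
  prox(v) = soft_thresh(0.5772, 0.1473) = 0.4299
Iteration 2: beta = 0.3333, y = 0.4299 + 0.3333*(0.4299 - 2.8785) = -0.3863
  grad(y) = 8.6823, v = y - alpha*grad = -1.093
  prox(v) = soft_thresh(-1.093, 0.1473) = -0.9457
f(x_2) = 3*(-0.9457)^2 + 11*(-0.9457) + 1.81*|-0.9457| = -6.0079
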